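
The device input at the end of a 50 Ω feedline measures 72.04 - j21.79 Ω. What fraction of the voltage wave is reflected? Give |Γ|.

|Γ| ≈ 0.25

Γ = (Z_L − Z_0)/(Z_L + Z_0) = (22.04 − j21.79)/(122 − j21.79)
|Γ| = 31/124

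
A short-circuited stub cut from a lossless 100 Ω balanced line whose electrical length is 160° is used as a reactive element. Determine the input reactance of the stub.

tan(βl) = -0.364
For a short-circuited stub, Z_in = jZ_0·tan(βl)

X_in ≈ -36.4 Ω (capacitive)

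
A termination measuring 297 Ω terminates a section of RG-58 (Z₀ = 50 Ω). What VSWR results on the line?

Γ = (297 − 50)/(297 + 50) = 0.712
VSWR = (1 + 0.712)/(1 − 0.712)

VSWR ≈ 5.94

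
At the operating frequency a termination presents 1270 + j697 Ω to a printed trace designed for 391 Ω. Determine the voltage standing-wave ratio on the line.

VSWR ≈ 4.3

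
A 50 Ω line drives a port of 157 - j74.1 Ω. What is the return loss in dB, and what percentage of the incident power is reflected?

Γ = (107 − j74.1)/(207 − j74.1), |Γ| = 0.592
RL = −20·log₁₀(0.592) = 4.55 dB
P_refl/P_inc = |Γ|² = 0.35

RL ≈ 4.55 dB; 35% of incident power reflected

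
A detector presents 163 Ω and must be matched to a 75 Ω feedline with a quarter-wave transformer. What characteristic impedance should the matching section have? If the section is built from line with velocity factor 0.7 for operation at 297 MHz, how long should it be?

Z_qwt = √(Z_0·R_L) = √(75 × 163) = √12220
λ = 0.7·c/f = 0.707 m, so l = λ/4 = 0.177 m

Z_qwt ≈ 111 Ω; length ≈ 17.7 cm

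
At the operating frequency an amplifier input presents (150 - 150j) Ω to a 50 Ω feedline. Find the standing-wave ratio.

VSWR ≈ 6.17

Γ = (Z_L − Z_0)/(Z_L + Z_0) = (100 − j150)/(200 − j150)
|Γ| = 180/250 = 0.721
VSWR = (1 + |Γ|)/(1 − |Γ|) = 1.72/0.279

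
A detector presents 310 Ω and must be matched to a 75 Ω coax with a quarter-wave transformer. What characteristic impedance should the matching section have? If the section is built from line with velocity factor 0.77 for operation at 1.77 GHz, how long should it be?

Z_qwt = √(Z_0·R_L) = √(75 × 310) = √23250
λ = 0.77·c/f = 0.131 m, so l = λ/4 = 0.0326 m

Z_qwt ≈ 152 Ω; length ≈ 3.26 cm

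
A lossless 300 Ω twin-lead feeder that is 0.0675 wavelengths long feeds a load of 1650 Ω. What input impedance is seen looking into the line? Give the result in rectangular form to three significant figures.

Z_in ≈ 277 − j553 Ω

βl = 2π × 0.0675 = 24.3°
tan(βl) = tan(24.3°) = 0.452
Z_in = Z_0·(Z_L + jZ_0·tanβl)/(Z_0 + jZ_L·tanβl)
     = 300·(1650 + j135)/(300 + j745)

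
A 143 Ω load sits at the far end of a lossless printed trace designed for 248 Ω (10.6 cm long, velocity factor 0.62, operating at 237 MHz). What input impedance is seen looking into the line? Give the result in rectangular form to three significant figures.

Z_in ≈ 229 + j132 Ω

λ = v/f = 0.62·c / 237 MHz = 0.785 m
βl = 2π·l/λ = 2π × 0.135 = 48.6°
tan(βl) = tan(48.6°) = 1.14
Z_in = Z_0·(Z_L + jZ_0·tanβl)/(Z_0 + jZ_L·tanβl)
     = 248·(143 + j282)/(248 + j162)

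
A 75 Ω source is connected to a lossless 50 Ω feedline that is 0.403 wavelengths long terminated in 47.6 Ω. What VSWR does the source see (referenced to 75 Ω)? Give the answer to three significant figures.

βl = 2π × 0.403 = 145°
tan(βl) = -0.698
Z_in = Z_0·(Z_L + jZ_0·tanβl)/(Z_0 + jZ_L·tanβl) = 49.1 − j2.27 Ω
Γ_s = (Z_in − Z_s)/(Z_in + Z_s) = (-25.9 − j2.27)/(124 − j2.27), |Γ_s| = 0.209
VSWR = (1 + |Γ_s|)/(1 − |Γ_s|)

VSWR ≈ 1.53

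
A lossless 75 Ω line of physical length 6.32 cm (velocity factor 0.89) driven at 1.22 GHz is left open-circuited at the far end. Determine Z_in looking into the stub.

Z_in ≈ +j18.6 Ω

λ = v/f = 0.89·c / 1.22 GHz = 0.219 m
βl = 2π·l/λ = 2π × 0.289 = 104°
tan(βl) = -4.02
For an open-circuited stub, Z_in = −jZ_0·cot(βl) = −jZ_0/tan(βl)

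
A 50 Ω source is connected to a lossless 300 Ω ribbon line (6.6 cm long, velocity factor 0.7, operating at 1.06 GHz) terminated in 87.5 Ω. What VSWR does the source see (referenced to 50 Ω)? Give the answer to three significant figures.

λ = v/f = 0.7·c / 1.06 GHz = 0.198 m
βl = 2π·l/λ = 2π × 0.333 = 120°
tan(βl) = -1.74
Z_in = Z_0·(Z_L + jZ_0·tanβl)/(Z_0 + jZ_L·tanβl) = 280 − j379 Ω
Γ_s = (Z_in − Z_s)/(Z_in + Z_s) = (230 − j379)/(330 − j379), |Γ_s| = 0.882
VSWR = (1 + |Γ_s|)/(1 − |Γ_s|)

VSWR ≈ 16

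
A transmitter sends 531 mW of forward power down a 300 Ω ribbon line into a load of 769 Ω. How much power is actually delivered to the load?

P_delivered ≈ 429 mW

Γ = (769 − 300)/(769 + 300) = 0.439
|Γ|² = 0.192
P_refl = |Γ|²·P_inc = 102 mW, P_del = (1 − |Γ|²)·P_inc = 429 mW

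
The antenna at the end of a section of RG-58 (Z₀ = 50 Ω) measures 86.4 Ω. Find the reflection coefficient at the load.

Γ = (Z_L − Z_0)/(Z_L + Z_0) = (86.4 − 50)/(86.4 + 50) = 36.4/136.4

Γ = 0.267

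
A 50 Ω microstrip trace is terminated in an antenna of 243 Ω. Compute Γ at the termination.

Γ = (Z_L − Z_0)/(Z_L + Z_0) = (243 − 50)/(243 + 50) = 193/293

Γ = 0.659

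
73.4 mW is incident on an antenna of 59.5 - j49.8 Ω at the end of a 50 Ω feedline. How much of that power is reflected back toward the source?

|Γ| = |(9.5 − j49.8)/(109.5 − j49.8)| = 0.421
|Γ|² = 0.178
P_refl = |Γ|²·P_inc = 13 mW, P_del = (1 − |Γ|²)·P_inc = 60.4 mW

P_reflected ≈ 13 mW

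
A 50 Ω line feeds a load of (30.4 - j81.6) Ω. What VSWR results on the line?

VSWR ≈ 6.48

Γ = (Z_L − Z_0)/(Z_L + Z_0) = (-19.6 − j81.6)/(80.4 − j81.6)
|Γ| = 83.9/115 = 0.733
VSWR = (1 + |Γ|)/(1 − |Γ|) = 1.73/0.267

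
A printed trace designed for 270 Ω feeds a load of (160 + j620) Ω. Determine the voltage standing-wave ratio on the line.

VSWR ≈ 11.1

Γ = (Z_L − Z_0)/(Z_L + Z_0) = (-110 + j620)/(430 + j620)
|Γ| = 630/755 = 0.835
VSWR = (1 + |Γ|)/(1 − |Γ|) = 1.83/0.165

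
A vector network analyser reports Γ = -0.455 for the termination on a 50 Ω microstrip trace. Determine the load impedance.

Z_L = Z_0·(1 + Γ)/(1 − Γ) = 50·(0.545)/(1.46)

Z_L ≈ 18.7 Ω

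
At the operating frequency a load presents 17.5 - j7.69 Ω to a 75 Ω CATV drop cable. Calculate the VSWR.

Γ = (Z_L − Z_0)/(Z_L + Z_0) = (-57.5 − j7.69)/(92.5 − j7.69)
|Γ| = 58/92.8 = 0.625
VSWR = (1 + |Γ|)/(1 − |Γ|) = 1.63/0.375

VSWR ≈ 4.33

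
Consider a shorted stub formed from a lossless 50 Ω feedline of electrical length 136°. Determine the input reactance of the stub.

X_in ≈ -48.3 Ω (capacitive)

tan(βl) = -0.966
For a shorted stub, Z_in = jZ_0·tan(βl)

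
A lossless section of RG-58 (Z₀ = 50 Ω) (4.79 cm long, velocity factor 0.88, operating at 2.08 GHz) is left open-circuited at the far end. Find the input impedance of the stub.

λ = v/f = 0.88·c / 2.08 GHz = 0.127 m
βl = 2π·l/λ = 2π × 0.377 = 136°
tan(βl) = -0.97
For an open-circuited stub, Z_in = −jZ_0·cot(βl) = −jZ_0/tan(βl)

Z_in ≈ +j51.5 Ω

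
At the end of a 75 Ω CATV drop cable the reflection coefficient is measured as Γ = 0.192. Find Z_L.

Z_L ≈ 111 Ω

Z_L = Z_0·(1 + Γ)/(1 − Γ) = 75·(1.19)/(0.808)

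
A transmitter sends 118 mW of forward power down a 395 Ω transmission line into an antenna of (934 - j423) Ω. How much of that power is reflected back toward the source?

|Γ| = |(539 − j423)/(1329 − j423)| = 0.491
|Γ|² = 0.241
P_refl = |Γ|²·P_inc = 28.5 mW, P_del = (1 − |Γ|²)·P_inc = 89.5 mW

P_reflected ≈ 28.5 mW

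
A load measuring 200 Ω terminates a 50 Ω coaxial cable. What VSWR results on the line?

VSWR ≈ 4

Γ = (200 − 50)/(200 + 50) = 0.6
VSWR = (1 + 0.6)/(1 − 0.6)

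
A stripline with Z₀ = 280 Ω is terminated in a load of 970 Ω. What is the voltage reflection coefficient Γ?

Γ = 0.552

Γ = (Z_L − Z_0)/(Z_L + Z_0) = (970 − 280)/(970 + 280) = 690/1250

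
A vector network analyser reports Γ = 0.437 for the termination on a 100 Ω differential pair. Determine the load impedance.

Z_L ≈ 255 Ω

Z_L = Z_0·(1 + Γ)/(1 − Γ) = 100·(1.44)/(0.563)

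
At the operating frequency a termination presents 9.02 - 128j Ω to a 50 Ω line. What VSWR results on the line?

VSWR ≈ 42

Γ = (Z_L − Z_0)/(Z_L + Z_0) = (-40.98 − j128)/(59.02 − j128)
|Γ| = 134/141 = 0.954
VSWR = (1 + |Γ|)/(1 − |Γ|) = 1.95/0.0465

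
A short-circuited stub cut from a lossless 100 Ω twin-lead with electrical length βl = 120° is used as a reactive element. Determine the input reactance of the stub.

X_in ≈ -173 Ω (capacitive)

tan(βl) = -1.73
For a short-circuited stub, Z_in = jZ_0·tan(βl)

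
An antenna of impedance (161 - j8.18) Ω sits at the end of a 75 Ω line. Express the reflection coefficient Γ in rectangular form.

Γ ≈ 0.365 − j0.022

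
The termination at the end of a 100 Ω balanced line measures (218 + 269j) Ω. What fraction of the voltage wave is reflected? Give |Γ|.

|Γ| ≈ 0.705

Γ = (Z_L − Z_0)/(Z_L + Z_0) = (118 + j269)/(318 + j269)
|Γ| = 294/417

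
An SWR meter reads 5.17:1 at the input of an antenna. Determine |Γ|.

|Γ| ≈ 0.676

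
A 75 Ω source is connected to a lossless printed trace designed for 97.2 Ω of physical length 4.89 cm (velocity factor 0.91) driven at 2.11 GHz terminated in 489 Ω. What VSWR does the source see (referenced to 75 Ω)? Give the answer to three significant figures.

VSWR ≈ 5.26

λ = v/f = 0.91·c / 2.11 GHz = 0.129 m
βl = 2π·l/λ = 2π × 0.378 = 136°
tan(βl) = -0.964
Z_in = Z_0·(Z_L + jZ_0·tanβl)/(Z_0 + jZ_L·tanβl) = 38.5 + j92.9 Ω
Γ_s = (Z_in − Z_s)/(Z_in + Z_s) = (-36.5 + j92.9)/(113 + j92.9), |Γ_s| = 0.681
VSWR = (1 + |Γ_s|)/(1 − |Γ_s|)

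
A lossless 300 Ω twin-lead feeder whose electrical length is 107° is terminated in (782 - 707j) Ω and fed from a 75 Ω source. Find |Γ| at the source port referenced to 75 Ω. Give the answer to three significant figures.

tan(βl) = -3.27
Z_in = Z_0·(Z_L + jZ_0·tanβl)/(Z_0 + jZ_L·tanβl) = 77.7 + j153 Ω
Γ_s = (Z_in − Z_s)/(Z_in + Z_s) = (2.73 + j153)/(153 + j153), |Γ_s| = 0.708

|Γ| ≈ 0.708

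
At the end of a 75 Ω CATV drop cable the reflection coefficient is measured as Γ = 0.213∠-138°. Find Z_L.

Z_L = Z_0·(1 + Γ)/(1 − Γ) = 75·(0.842 − j0.143)/(1.16 + j0.143)

Z_L ≈ 52.6 − j15.7 Ω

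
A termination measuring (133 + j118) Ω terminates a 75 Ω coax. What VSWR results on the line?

VSWR ≈ 3.44

Γ = (Z_L − Z_0)/(Z_L + Z_0) = (58 + j118)/(208 + j118)
|Γ| = 131/239 = 0.55
VSWR = (1 + |Γ|)/(1 − |Γ|) = 1.55/0.45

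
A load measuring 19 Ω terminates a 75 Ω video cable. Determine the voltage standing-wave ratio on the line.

For a purely resistive load, VSWR = R_L/Z_0 or Z_0/R_L (whichever > 1) = 75/19

VSWR ≈ 3.95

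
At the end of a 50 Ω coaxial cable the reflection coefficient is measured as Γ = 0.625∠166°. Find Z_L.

Z_L = Z_0·(1 + Γ)/(1 − Γ) = 50·(0.394 + j0.151)/(1.61 − j0.151)

Z_L ≈ 11.7 + j5.81 Ω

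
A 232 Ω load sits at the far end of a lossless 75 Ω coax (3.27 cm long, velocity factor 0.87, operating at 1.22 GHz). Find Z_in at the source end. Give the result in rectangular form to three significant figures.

λ = v/f = 0.87·c / 1.22 GHz = 0.214 m
βl = 2π·l/λ = 2π × 0.153 = 55°
tan(βl) = tan(55°) = 1.43
Z_in = Z_0·(Z_L + jZ_0·tanβl)/(Z_0 + jZ_L·tanβl)
     = 75·(232 + j107)/(75 + j332)

Z_in ≈ 34.4 − j44.7 Ω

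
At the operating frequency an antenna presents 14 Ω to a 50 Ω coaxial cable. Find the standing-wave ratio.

Γ = (14 − 50)/(14 + 50) = -0.562
VSWR = (1 + 0.562)/(1 − 0.562)

VSWR ≈ 3.57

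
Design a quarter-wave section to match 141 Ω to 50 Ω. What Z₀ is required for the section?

Z_qwt ≈ 84 Ω

Z_qwt = √(Z_0·R_L) = √(50 × 141) = √7050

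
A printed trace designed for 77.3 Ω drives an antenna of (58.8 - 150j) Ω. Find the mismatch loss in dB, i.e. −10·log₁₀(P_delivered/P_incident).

Γ = (-18.5 − j150)/(136.1 − j150), |Γ| = 0.746
|Γ|² = 0.557, so P_del/P_inc = 1 − |Γ|² = 0.443
ML = −10·log₁₀(1 − |Γ|²)

mismatch loss ≈ 3.53 dB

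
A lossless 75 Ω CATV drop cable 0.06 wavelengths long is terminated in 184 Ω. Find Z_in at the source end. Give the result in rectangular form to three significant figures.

Z_in ≈ 110 − j76.7 Ω

βl = 2π × 0.06 = 21.6°
tan(βl) = tan(21.6°) = 0.396
Z_in = Z_0·(Z_L + jZ_0·tanβl)/(Z_0 + jZ_L·tanβl)
     = 75·(184 + j29.7)/(75 + j72.9)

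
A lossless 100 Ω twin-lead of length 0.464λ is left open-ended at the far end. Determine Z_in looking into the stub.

βl = 2π × 0.464 = 167°
tan(βl) = -0.23
For an open-ended stub, Z_in = −jZ_0·cot(βl) = −jZ_0/tan(βl)

Z_in ≈ +j435 Ω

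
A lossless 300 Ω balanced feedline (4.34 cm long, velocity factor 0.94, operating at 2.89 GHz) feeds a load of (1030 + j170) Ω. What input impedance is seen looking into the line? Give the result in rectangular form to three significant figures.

λ = v/f = 0.94·c / 2.89 GHz = 0.0976 m
βl = 2π·l/λ = 2π × 0.445 = 160°
tan(βl) = tan(160°) = -0.362
Z_in = Z_0·(Z_L + jZ_0·tanβl)/(Z_0 + jZ_L·tanβl)
     = 300·(1030 + j61.5)/(361 − j372)

Z_in ≈ 389 + j452 Ω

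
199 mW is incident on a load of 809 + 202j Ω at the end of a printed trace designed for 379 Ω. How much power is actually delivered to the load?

|Γ| = |(430 + j202)/(1188 + j202)| = 0.394
|Γ|² = 0.155
P_refl = |Γ|²·P_inc = 30.9 mW, P_del = (1 − |Γ|²)·P_inc = 168 mW

P_delivered ≈ 168 mW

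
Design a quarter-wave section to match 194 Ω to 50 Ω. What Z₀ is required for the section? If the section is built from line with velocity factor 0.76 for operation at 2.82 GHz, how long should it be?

Z_qwt ≈ 98.5 Ω; length ≈ 2.02 cm

Z_qwt = √(Z_0·R_L) = √(50 × 194) = √9700
λ = 0.76·c/f = 0.0809 m, so l = λ/4 = 0.0202 m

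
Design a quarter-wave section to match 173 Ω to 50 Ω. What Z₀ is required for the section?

Z_qwt ≈ 93 Ω

Z_qwt = √(Z_0·R_L) = √(50 × 173) = √8650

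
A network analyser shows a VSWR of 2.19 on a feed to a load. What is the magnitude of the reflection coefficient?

|Γ| ≈ 0.373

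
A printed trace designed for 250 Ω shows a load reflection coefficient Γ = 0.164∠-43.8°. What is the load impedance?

Z_L = Z_0·(1 + Γ)/(1 − Γ) = 250·(1.12 − j0.114)/(0.882 + j0.114)

Z_L ≈ 308 − j71.8 Ω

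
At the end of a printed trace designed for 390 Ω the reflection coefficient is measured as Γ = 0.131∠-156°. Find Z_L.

Z_L = Z_0·(1 + Γ)/(1 − Γ) = 390·(0.88 − j0.0533)/(1.12 + j0.0533)

Z_L ≈ 305 − j33.1 Ω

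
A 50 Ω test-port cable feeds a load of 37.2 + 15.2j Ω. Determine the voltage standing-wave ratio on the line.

Γ = (Z_L − Z_0)/(Z_L + Z_0) = (-12.8 + j15.2)/(87.2 + j15.2)
|Γ| = 19.9/88.5 = 0.225
VSWR = (1 + |Γ|)/(1 − |Γ|) = 1.22/0.775

VSWR ≈ 1.58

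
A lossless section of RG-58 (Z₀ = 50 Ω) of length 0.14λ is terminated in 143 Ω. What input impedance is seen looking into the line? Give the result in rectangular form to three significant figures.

βl = 2π × 0.14 = 50.4°
tan(βl) = tan(50.4°) = 1.21
Z_in = Z_0·(Z_L + jZ_0·tanβl)/(Z_0 + jZ_L·tanβl)
     = 50·(143 + j60.4)/(50 + j173)

Z_in ≈ 27.2 − j33.5 Ω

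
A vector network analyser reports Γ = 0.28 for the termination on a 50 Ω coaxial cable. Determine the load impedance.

Z_L ≈ 88.9 Ω

Z_L = Z_0·(1 + Γ)/(1 − Γ) = 50·(1.28)/(0.72)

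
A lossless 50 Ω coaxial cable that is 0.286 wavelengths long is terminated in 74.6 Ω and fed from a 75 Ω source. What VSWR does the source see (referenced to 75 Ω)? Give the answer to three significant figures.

VSWR ≈ 2.19

βl = 2π × 0.286 = 103°
tan(βl) = -4.35
Z_in = Z_0·(Z_L + jZ_0·tanβl)/(Z_0 + jZ_L·tanβl) = 34.5 + j6.19 Ω
Γ_s = (Z_in − Z_s)/(Z_in + Z_s) = (-40.5 + j6.19)/(109 + j6.19), |Γ_s| = 0.374
VSWR = (1 + |Γ_s|)/(1 − |Γ_s|)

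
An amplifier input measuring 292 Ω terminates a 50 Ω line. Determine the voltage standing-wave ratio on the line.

VSWR ≈ 5.84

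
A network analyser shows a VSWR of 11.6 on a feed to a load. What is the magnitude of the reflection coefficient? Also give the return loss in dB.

|Γ| ≈ 0.841; return loss ≈ 1.5 dB

|Γ| = (S − 1)/(S + 1) = (11.6 − 1)/(11.6 + 1) = 10.6/12.6
RL = −20·log₁₀|Γ| = −20·log₁₀(0.841)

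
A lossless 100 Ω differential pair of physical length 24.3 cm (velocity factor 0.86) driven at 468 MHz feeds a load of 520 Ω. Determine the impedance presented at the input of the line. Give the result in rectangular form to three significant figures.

Z_in ≈ 117 + j199 Ω

λ = v/f = 0.86·c / 468 MHz = 0.551 m
βl = 2π·l/λ = 2π × 0.441 = 159°
tan(βl) = tan(159°) = -0.39
Z_in = Z_0·(Z_L + jZ_0·tanβl)/(Z_0 + jZ_L·tanβl)
     = 100·(520 − j39)/(100 − j203)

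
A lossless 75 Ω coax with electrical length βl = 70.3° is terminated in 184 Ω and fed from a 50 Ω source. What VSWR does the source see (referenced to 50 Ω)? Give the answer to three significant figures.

VSWR ≈ 1.92

tan(βl) = 2.79
Z_in = Z_0·(Z_L + jZ_0·tanβl)/(Z_0 + jZ_L·tanβl) = 33.8 − j21.9 Ω
Γ_s = (Z_in − Z_s)/(Z_in + Z_s) = (-16.2 − j21.9)/(83.8 − j21.9), |Γ_s| = 0.315
VSWR = (1 + |Γ_s|)/(1 − |Γ_s|)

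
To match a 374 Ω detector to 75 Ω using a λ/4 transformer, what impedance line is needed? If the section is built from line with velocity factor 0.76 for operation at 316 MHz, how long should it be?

Z_qwt = √(Z_0·R_L) = √(75 × 374) = √28050
λ = 0.76·c/f = 0.722 m, so l = λ/4 = 0.18 m

Z_qwt ≈ 167 Ω; length ≈ 18 cm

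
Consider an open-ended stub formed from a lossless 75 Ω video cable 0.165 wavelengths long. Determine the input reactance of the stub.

βl = 2π × 0.165 = 59.4°
tan(βl) = 1.69
For an open-ended stub, Z_in = −jZ_0·cot(βl) = −jZ_0/tan(βl)

X_in ≈ -44.4 Ω (capacitive)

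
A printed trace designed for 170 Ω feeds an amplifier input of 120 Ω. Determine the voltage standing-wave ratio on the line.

VSWR ≈ 1.42

Γ = (120 − 170)/(120 + 170) = -0.172
VSWR = (1 + 0.172)/(1 − 0.172)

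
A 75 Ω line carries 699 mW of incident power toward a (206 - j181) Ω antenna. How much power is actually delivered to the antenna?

P_delivered ≈ 387 mW

|Γ| = |(131 − j181)/(281 − j181)| = 0.668
|Γ|² = 0.447
P_refl = |Γ|²·P_inc = 312 mW, P_del = (1 − |Γ|²)·P_inc = 387 mW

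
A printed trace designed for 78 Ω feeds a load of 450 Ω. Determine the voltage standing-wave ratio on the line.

Γ = (450 − 78)/(450 + 78) = 0.705
VSWR = (1 + 0.705)/(1 − 0.705)

VSWR ≈ 5.77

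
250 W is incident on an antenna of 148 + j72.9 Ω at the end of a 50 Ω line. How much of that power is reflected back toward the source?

|Γ| = |(98 + j72.9)/(198 + j72.9)| = 0.579
|Γ|² = 0.335
P_refl = |Γ|²·P_inc = 83.8 W, P_del = (1 − |Γ|²)·P_inc = 166 W

P_reflected ≈ 83.8 W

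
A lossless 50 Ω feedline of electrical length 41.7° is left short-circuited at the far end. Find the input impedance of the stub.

tan(βl) = 0.891
For a short-circuited stub, Z_in = jZ_0·tan(βl)

Z_in ≈ +j44.5 Ω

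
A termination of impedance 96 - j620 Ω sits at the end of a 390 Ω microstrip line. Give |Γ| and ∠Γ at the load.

Γ = (Z_L − Z_0)/(Z_L + Z_0) = (-294 − j620)/(486 − j620)
|Γ| = 686/788 = 0.871

Γ ≈ 0.871 ∠ -63.5°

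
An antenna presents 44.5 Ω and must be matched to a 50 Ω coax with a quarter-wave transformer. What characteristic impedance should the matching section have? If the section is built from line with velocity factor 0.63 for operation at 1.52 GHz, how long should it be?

Z_qwt ≈ 47.2 Ω; length ≈ 3.11 cm

Z_qwt = √(Z_0·R_L) = √(50 × 44.5) = √2225
λ = 0.63·c/f = 0.124 m, so l = λ/4 = 0.0311 m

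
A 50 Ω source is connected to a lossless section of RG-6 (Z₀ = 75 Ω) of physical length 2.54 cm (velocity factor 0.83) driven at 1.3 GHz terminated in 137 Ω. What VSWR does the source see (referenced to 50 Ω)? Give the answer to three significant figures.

VSWR ≈ 2.03

λ = v/f = 0.83·c / 1.3 GHz = 0.192 m
βl = 2π·l/λ = 2π × 0.133 = 47.7°
tan(βl) = 1.1
Z_in = Z_0·(Z_L + jZ_0·tanβl)/(Z_0 + jZ_L·tanβl) = 60.1 − j38.3 Ω
Γ_s = (Z_in − Z_s)/(Z_in + Z_s) = (10.1 − j38.3)/(110 − j38.3), |Γ_s| = 0.339
VSWR = (1 + |Γ_s|)/(1 − |Γ_s|)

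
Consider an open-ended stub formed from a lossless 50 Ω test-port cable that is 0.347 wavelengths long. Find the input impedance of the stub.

βl = 2π × 0.347 = 125°
tan(βl) = -1.43
For an open-ended stub, Z_in = −jZ_0·cot(βl) = −jZ_0/tan(βl)

Z_in ≈ +j34.9 Ω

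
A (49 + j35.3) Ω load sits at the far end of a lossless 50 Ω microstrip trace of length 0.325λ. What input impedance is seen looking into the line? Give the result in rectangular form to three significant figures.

Z_in ≈ 25.3 − j5.93 Ω

βl = 2π × 0.325 = 117°
tan(βl) = tan(117°) = -1.96
Z_in = Z_0·(Z_L + jZ_0·tanβl)/(Z_0 + jZ_L·tanβl)
     = 50·(49 − j62.8)/(119 − j96.2)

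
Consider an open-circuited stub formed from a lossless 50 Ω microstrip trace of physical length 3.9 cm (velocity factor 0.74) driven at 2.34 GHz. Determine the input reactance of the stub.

X_in ≈ 80 Ω (inductive)

λ = v/f = 0.74·c / 2.34 GHz = 0.0949 m
βl = 2π·l/λ = 2π × 0.411 = 148°
tan(βl) = -0.625
For an open-circuited stub, Z_in = −jZ_0·cot(βl) = −jZ_0/tan(βl)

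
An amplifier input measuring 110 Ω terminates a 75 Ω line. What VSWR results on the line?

Γ = (110 − 75)/(110 + 75) = 0.189
VSWR = (1 + 0.189)/(1 − 0.189)

VSWR ≈ 1.47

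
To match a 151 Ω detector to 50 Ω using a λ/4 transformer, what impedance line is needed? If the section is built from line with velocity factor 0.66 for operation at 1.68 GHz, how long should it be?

Z_qwt ≈ 86.9 Ω; length ≈ 2.95 cm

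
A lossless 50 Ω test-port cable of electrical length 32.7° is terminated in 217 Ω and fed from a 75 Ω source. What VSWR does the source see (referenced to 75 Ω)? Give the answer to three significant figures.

tan(βl) = 0.642
Z_in = Z_0·(Z_L + jZ_0·tanβl)/(Z_0 + jZ_L·tanβl) = 35 − j65.3 Ω
Γ_s = (Z_in − Z_s)/(Z_in + Z_s) = (-40 − j65.3)/(110 − j65.3), |Γ_s| = 0.599
VSWR = (1 + |Γ_s|)/(1 − |Γ_s|)

VSWR ≈ 3.99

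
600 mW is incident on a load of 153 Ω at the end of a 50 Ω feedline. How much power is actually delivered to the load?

Γ = (153 − 50)/(153 + 50) = 0.507
|Γ|² = 0.257
P_refl = |Γ|²·P_inc = 154 mW, P_del = (1 − |Γ|²)·P_inc = 446 mW

P_delivered ≈ 446 mW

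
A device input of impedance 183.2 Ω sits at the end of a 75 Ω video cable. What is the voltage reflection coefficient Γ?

Γ = 0.419

Γ = (Z_L − Z_0)/(Z_L + Z_0) = (183.2 − 75)/(183.2 + 75) = 108.2/258.2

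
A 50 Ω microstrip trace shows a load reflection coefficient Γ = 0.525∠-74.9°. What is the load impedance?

Z_L ≈ 36.1 − j50.6 Ω

Z_L = Z_0·(1 + Γ)/(1 − Γ) = 50·(1.14 − j0.507)/(0.863 + j0.507)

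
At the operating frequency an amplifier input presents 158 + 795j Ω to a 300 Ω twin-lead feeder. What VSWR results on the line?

VSWR ≈ 15.7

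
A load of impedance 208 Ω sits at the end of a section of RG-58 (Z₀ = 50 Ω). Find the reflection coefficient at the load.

Γ = 0.612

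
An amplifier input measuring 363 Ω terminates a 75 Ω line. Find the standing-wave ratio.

VSWR ≈ 4.84

Γ = (363 − 75)/(363 + 75) = 0.658
VSWR = (1 + 0.658)/(1 − 0.658)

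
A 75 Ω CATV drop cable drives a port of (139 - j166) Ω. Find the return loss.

RL ≈ 3.65 dB

Γ = (64 − j166)/(214 − j166), |Γ| = 0.657
RL = −20·log₁₀|Γ| = −20·log₁₀(0.657)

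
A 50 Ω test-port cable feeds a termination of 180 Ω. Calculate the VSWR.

For a purely resistive load, VSWR = R_L/Z_0 or Z_0/R_L (whichever > 1) = 180/50

VSWR ≈ 3.6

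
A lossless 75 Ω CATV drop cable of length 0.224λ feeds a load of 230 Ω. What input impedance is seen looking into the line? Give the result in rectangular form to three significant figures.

Z_in ≈ 25 − j11 Ω

βl = 2π × 0.224 = 80.6°
tan(βl) = tan(80.6°) = 6.07
Z_in = Z_0·(Z_L + jZ_0·tanβl)/(Z_0 + jZ_L·tanβl)
     = 75·(230 + j455)/(75 + j1400)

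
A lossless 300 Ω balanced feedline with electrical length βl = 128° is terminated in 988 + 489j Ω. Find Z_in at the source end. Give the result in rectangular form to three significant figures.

tan(βl) = tan(128°) = -1.28
Z_in = Z_0·(Z_L + jZ_0·tanβl)/(Z_0 + jZ_L·tanβl)
     = 300·(988 + j105)/(926 − j1260)

Z_in ≈ 95.5 + j164 Ω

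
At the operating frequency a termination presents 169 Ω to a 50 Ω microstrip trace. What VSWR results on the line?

VSWR ≈ 3.38

Γ = (169 − 50)/(169 + 50) = 0.543
VSWR = (1 + 0.543)/(1 − 0.543)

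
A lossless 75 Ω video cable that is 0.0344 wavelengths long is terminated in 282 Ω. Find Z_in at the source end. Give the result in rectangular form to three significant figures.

Z_in ≈ 176 − j129 Ω

βl = 2π × 0.0344 = 12.4°
tan(βl) = tan(12.4°) = 0.22
Z_in = Z_0·(Z_L + jZ_0·tanβl)/(Z_0 + jZ_L·tanβl)
     = 75·(282 + j16.5)/(75 + j61.9)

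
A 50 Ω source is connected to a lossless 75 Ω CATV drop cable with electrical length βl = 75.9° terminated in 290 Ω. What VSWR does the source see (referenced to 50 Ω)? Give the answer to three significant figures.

VSWR ≈ 2.79

tan(βl) = 3.98
Z_in = Z_0·(Z_L + jZ_0·tanβl)/(Z_0 + jZ_L·tanβl) = 20.5 − j17.5 Ω
Γ_s = (Z_in − Z_s)/(Z_in + Z_s) = (-29.5 − j17.5)/(70.5 − j17.5), |Γ_s| = 0.472
VSWR = (1 + |Γ_s|)/(1 − |Γ_s|)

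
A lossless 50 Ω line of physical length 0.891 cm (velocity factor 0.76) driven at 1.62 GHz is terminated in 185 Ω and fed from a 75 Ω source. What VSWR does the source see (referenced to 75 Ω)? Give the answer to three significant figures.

VSWR ≈ 2.96

λ = v/f = 0.76·c / 1.62 GHz = 0.141 m
βl = 2π·l/λ = 2π × 0.0633 = 22.8°
tan(βl) = 0.42
Z_in = Z_0·(Z_L + jZ_0·tanβl)/(Z_0 + jZ_L·tanβl) = 63.7 − j78 Ω
Γ_s = (Z_in − Z_s)/(Z_in + Z_s) = (-11.3 − j78)/(139 − j78), |Γ_s| = 0.495
VSWR = (1 + |Γ_s|)/(1 − |Γ_s|)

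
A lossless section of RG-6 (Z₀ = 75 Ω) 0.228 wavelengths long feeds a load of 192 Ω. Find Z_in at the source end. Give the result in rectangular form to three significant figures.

Z_in ≈ 29.8 − j8.82 Ω

βl = 2π × 0.228 = 82.1°
tan(βl) = tan(82.1°) = 7.19
Z_in = Z_0·(Z_L + jZ_0·tanβl)/(Z_0 + jZ_L·tanβl)
     = 75·(192 + j539)/(75 + j1380)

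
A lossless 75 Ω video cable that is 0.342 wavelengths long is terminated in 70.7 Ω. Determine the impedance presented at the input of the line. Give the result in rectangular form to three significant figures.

Z_in ≈ 76.7 − j4.15 Ω

βl = 2π × 0.342 = 123°
tan(βl) = tan(123°) = -1.53
Z_in = Z_0·(Z_L + jZ_0·tanβl)/(Z_0 + jZ_L·tanβl)
     = 75·(70.7 − j115)/(75 − j108)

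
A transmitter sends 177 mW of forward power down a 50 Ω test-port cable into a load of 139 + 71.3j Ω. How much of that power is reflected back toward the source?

|Γ| = |(89 + j71.3)/(189 + j71.3)| = 0.565
|Γ|² = 0.319
P_refl = |Γ|²·P_inc = 56.4 mW, P_del = (1 − |Γ|²)·P_inc = 121 mW

P_reflected ≈ 56.4 mW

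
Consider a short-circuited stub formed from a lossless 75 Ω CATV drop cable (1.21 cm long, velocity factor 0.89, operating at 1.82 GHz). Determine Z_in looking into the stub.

Z_in ≈ +j42.8 Ω

λ = v/f = 0.89·c / 1.82 GHz = 0.147 m
βl = 2π·l/λ = 2π × 0.0825 = 29.7°
tan(βl) = 0.57
For a short-circuited stub, Z_in = jZ_0·tan(βl)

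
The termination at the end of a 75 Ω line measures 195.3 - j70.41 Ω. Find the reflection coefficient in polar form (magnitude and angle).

Γ ≈ 0.499 ∠ -15.7°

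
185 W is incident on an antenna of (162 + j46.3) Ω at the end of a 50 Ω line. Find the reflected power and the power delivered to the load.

P_reflected ≈ 57.7 W; P_delivered ≈ 127 W

|Γ| = |(112 + j46.3)/(212 + j46.3)| = 0.558
|Γ|² = 0.312
P_refl = |Γ|²·P_inc = 57.7 W, P_del = (1 − |Γ|²)·P_inc = 127 W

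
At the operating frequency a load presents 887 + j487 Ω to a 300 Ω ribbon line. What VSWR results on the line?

VSWR ≈ 3.93

Γ = (Z_L − Z_0)/(Z_L + Z_0) = (587 + j487)/(1187 + j487)
|Γ| = 763/1280 = 0.594
VSWR = (1 + |Γ|)/(1 − |Γ|) = 1.59/0.406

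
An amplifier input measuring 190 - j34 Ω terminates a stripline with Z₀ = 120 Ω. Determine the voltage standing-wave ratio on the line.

VSWR ≈ 1.67

Γ = (Z_L − Z_0)/(Z_L + Z_0) = (70 − j34)/(310 − j34)
|Γ| = 77.8/312 = 0.25
VSWR = (1 + |Γ|)/(1 − |Γ|) = 1.25/0.75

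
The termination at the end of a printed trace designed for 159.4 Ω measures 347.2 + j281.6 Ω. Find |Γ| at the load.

|Γ| ≈ 0.584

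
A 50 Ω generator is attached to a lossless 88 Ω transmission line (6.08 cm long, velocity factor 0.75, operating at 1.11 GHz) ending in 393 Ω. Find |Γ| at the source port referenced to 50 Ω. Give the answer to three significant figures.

λ = v/f = 0.75·c / 1.11 GHz = 0.203 m
βl = 2π·l/λ = 2π × 0.3 = 108°
tan(βl) = -3.08
Z_in = Z_0·(Z_L + jZ_0·tanβl)/(Z_0 + jZ_L·tanβl) = 21.7 + j27 Ω
Γ_s = (Z_in − Z_s)/(Z_in + Z_s) = (-28.3 + j27)/(71.7 + j27), |Γ_s| = 0.511

|Γ| ≈ 0.511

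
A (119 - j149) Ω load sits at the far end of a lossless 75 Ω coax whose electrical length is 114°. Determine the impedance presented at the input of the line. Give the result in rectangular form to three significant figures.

Z_in ≈ 29.1 + j61.7 Ω

tan(βl) = tan(114°) = -2.25
Z_in = Z_0·(Z_L + jZ_0·tanβl)/(Z_0 + jZ_L·tanβl)
     = 75·(119 − j317)/(-260 − j267)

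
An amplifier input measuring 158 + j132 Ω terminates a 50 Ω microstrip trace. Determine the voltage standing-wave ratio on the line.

VSWR ≈ 5.5

Γ = (Z_L − Z_0)/(Z_L + Z_0) = (108 + j132)/(208 + j132)
|Γ| = 171/246 = 0.692
VSWR = (1 + |Γ|)/(1 − |Γ|) = 1.69/0.308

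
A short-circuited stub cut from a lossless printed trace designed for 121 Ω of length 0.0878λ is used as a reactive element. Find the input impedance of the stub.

Z_in ≈ +j74.5 Ω

βl = 2π × 0.0878 = 31.6°
tan(βl) = 0.615
For a short-circuited stub, Z_in = jZ_0·tan(βl)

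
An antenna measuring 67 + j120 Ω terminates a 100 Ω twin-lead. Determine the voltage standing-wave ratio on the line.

VSWR ≈ 4.07

Γ = (Z_L − Z_0)/(Z_L + Z_0) = (-33 + j120)/(167 + j120)
|Γ| = 124/206 = 0.605
VSWR = (1 + |Γ|)/(1 − |Γ|) = 1.61/0.395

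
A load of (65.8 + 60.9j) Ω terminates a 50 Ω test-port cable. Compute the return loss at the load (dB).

RL ≈ 6.36 dB

Γ = (15.8 + j60.9)/(115.8 + j60.9), |Γ| = 0.481
RL = −20·log₁₀|Γ| = −20·log₁₀(0.481)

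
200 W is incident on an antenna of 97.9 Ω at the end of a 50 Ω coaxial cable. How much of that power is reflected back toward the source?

P_reflected ≈ 21 W

Γ = (97.9 − 50)/(97.9 + 50) = 0.324
|Γ|² = 0.105
P_refl = |Γ|²·P_inc = 21 W, P_del = (1 − |Γ|²)·P_inc = 179 W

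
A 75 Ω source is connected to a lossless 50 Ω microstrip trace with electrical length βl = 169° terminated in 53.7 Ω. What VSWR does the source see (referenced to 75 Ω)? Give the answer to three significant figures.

tan(βl) = -0.194
Z_in = Z_0·(Z_L + jZ_0·tanβl)/(Z_0 + jZ_L·tanβl) = 53.4 + j1.43 Ω
Γ_s = (Z_in − Z_s)/(Z_in + Z_s) = (-21.6 + j1.43)/(128 + j1.43), |Γ_s| = 0.169
VSWR = (1 + |Γ_s|)/(1 − |Γ_s|)

VSWR ≈ 1.41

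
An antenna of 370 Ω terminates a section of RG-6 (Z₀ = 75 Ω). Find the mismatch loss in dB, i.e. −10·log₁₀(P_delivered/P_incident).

mismatch loss ≈ 2.51 dB

Γ = (370 − 75)/(370 + 75) = 0.663
|Γ|² = 0.439, so P_del/P_inc = 1 − |Γ|² = 0.561
ML = −10·log₁₀(1 − |Γ|²)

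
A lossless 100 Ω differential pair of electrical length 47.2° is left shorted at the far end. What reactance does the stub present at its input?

X_in ≈ 108 Ω (inductive)

tan(βl) = 1.08
For a shorted stub, Z_in = jZ_0·tan(βl)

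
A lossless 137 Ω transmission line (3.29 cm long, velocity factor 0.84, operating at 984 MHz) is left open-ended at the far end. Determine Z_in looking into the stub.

λ = v/f = 0.84·c / 984 MHz = 0.256 m
βl = 2π·l/λ = 2π × 0.128 = 46.2°
tan(βl) = 1.04
For an open-ended stub, Z_in = −jZ_0·cot(βl) = −jZ_0/tan(βl)

Z_in ≈ −j131 Ω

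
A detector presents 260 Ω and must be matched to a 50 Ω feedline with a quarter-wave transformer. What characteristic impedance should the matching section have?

Z_qwt = √(Z_0·R_L) = √(50 × 260) = √13000

Z_qwt ≈ 114 Ω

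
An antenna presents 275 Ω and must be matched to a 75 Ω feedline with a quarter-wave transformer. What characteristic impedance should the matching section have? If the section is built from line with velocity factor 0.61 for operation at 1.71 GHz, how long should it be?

Z_qwt = √(Z_0·R_L) = √(75 × 275) = √20620
λ = 0.61·c/f = 0.107 m, so l = λ/4 = 0.0268 m

Z_qwt ≈ 144 Ω; length ≈ 2.68 cm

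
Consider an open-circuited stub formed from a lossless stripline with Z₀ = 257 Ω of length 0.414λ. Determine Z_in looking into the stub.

βl = 2π × 0.414 = 149°
tan(βl) = -0.6
For an open-circuited stub, Z_in = −jZ_0·cot(βl) = −jZ_0/tan(βl)

Z_in ≈ +j428 Ω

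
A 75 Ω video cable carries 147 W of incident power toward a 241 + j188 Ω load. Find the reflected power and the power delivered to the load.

|Γ| = |(166 + j188)/(316 + j188)| = 0.682
|Γ|² = 0.465
P_refl = |Γ|²·P_inc = 68.4 W, P_del = (1 − |Γ|²)·P_inc = 78.6 W

P_reflected ≈ 68.4 W; P_delivered ≈ 78.6 W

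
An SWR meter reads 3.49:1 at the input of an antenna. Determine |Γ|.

|Γ| ≈ 0.555

|Γ| = (S − 1)/(S + 1) = (3.49 − 1)/(3.49 + 1) = 2.49/4.49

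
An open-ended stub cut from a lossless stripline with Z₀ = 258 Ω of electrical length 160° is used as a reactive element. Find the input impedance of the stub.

tan(βl) = -0.364
For an open-ended stub, Z_in = −jZ_0·cot(βl) = −jZ_0/tan(βl)

Z_in ≈ +j709 Ω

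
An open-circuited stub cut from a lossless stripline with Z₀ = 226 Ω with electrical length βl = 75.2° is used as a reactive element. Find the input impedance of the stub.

tan(βl) = 3.78
For an open-circuited stub, Z_in = −jZ_0·cot(βl) = −jZ_0/tan(βl)

Z_in ≈ −j59.7 Ω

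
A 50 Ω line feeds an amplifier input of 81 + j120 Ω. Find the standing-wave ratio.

VSWR ≈ 5.61

Γ = (Z_L − Z_0)/(Z_L + Z_0) = (31 + j120)/(131 + j120)
|Γ| = 124/178 = 0.698
VSWR = (1 + |Γ|)/(1 − |Γ|) = 1.7/0.302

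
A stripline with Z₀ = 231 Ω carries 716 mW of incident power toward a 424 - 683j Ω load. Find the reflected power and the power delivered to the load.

|Γ| = |(193 − j683)/(655 − j683)| = 0.75
|Γ|² = 0.563
P_refl = |Γ|²·P_inc = 403 mW, P_del = (1 − |Γ|²)·P_inc = 313 mW

P_reflected ≈ 403 mW; P_delivered ≈ 313 mW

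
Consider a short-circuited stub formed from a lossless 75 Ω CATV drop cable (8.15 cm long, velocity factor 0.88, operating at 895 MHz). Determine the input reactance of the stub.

X_in ≈ -450 Ω (capacitive)

λ = v/f = 0.88·c / 895 MHz = 0.295 m
βl = 2π·l/λ = 2π × 0.276 = 99.5°
tan(βl) = -6
For a short-circuited stub, Z_in = jZ_0·tan(βl)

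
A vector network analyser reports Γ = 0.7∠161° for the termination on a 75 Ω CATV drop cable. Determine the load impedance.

Z_L ≈ 13.6 + j12.1 Ω

Z_L = Z_0·(1 + Γ)/(1 − Γ) = 75·(0.338 + j0.228)/(1.66 − j0.228)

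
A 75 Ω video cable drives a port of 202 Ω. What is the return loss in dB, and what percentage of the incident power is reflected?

RL ≈ 6.77 dB; 21% of incident power reflected

Γ = (202 − 75)/(202 + 75) = 0.458
RL = −20·log₁₀(0.458) = 6.77 dB
P_refl/P_inc = |Γ|² = 0.21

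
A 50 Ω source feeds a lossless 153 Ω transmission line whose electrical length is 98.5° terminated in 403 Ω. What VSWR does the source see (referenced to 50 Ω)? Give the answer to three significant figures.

VSWR ≈ 1.48

tan(βl) = -6.69
Z_in = Z_0·(Z_L + jZ_0·tanβl)/(Z_0 + jZ_L·tanβl) = 59.2 + j19.5 Ω
Γ_s = (Z_in − Z_s)/(Z_in + Z_s) = (9.19 + j19.5)/(109 + j19.5), |Γ_s| = 0.194
VSWR = (1 + |Γ_s|)/(1 − |Γ_s|)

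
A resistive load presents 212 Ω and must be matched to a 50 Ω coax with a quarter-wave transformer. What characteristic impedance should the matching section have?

Z_qwt ≈ 103 Ω

Z_qwt = √(Z_0·R_L) = √(50 × 212) = √10600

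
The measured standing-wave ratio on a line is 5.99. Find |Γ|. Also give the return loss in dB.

|Γ| ≈ 0.714; return loss ≈ 2.93 dB

|Γ| = (S − 1)/(S + 1) = (5.99 − 1)/(5.99 + 1) = 4.99/6.99
RL = −20·log₁₀|Γ| = −20·log₁₀(0.714)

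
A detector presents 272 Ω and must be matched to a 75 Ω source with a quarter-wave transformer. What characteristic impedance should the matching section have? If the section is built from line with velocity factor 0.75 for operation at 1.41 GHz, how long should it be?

Z_qwt ≈ 143 Ω; length ≈ 3.99 cm

Z_qwt = √(Z_0·R_L) = √(75 × 272) = √20400
λ = 0.75·c/f = 0.16 m, so l = λ/4 = 0.0399 m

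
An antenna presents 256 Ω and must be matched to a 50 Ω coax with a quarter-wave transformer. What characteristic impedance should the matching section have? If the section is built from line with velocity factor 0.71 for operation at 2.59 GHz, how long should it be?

Z_qwt ≈ 113 Ω; length ≈ 2.06 cm

Z_qwt = √(Z_0·R_L) = √(50 × 256) = √12800
λ = 0.71·c/f = 0.0822 m, so l = λ/4 = 0.0206 m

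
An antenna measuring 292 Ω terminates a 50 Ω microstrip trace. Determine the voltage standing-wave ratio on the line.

VSWR ≈ 5.84

Γ = (292 − 50)/(292 + 50) = 0.708
VSWR = (1 + 0.708)/(1 − 0.708)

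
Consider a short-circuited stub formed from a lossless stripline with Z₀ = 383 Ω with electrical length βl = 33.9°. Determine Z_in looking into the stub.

Z_in ≈ +j257 Ω

tan(βl) = 0.672
For a short-circuited stub, Z_in = jZ_0·tan(βl)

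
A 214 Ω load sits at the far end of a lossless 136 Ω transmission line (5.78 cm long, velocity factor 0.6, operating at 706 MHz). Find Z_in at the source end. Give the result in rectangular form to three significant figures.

Z_in ≈ 87.5 − j11.8 Ω

λ = v/f = 0.6·c / 706 MHz = 0.255 m
βl = 2π·l/λ = 2π × 0.227 = 81.6°
tan(βl) = tan(81.6°) = 6.78
Z_in = Z_0·(Z_L + jZ_0·tanβl)/(Z_0 + jZ_L·tanβl)
     = 136·(214 + j923)/(136 + j1450)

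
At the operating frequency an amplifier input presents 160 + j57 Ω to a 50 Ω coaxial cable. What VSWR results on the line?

VSWR ≈ 3.64

Γ = (Z_L − Z_0)/(Z_L + Z_0) = (110 + j57)/(210 + j57)
|Γ| = 124/218 = 0.569
VSWR = (1 + |Γ|)/(1 − |Γ|) = 1.57/0.431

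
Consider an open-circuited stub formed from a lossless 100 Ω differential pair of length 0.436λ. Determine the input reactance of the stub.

X_in ≈ 235 Ω (inductive)

βl = 2π × 0.436 = 157°
tan(βl) = -0.425
For an open-circuited stub, Z_in = −jZ_0·cot(βl) = −jZ_0/tan(βl)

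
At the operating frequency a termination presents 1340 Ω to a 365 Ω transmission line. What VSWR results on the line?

VSWR ≈ 3.67

For a purely resistive load, VSWR = R_L/Z_0 or Z_0/R_L (whichever > 1) = 1340/365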